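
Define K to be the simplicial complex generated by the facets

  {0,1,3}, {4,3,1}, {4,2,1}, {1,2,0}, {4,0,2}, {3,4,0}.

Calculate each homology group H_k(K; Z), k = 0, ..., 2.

H_0 ≅ Z,  H_1 = 0,  H_2 ≅ Z.

We work with the vertex ordering 0 < 1 < 2 < 3 < 4. The simplices of K, each written with vertices in increasing order, are:

  0-simplices (5): [0], [1], [2], [3], [4]
  1-simplices (9): [0,1], [0,2], [0,3], [0,4], [1,2], [1,3], [1,4], [2,4], [3,4]
  2-simplices (6): [0,1,2], [0,1,3], [0,2,4], [0,3,4], [1,2,4], [1,3,4]

giving chain groups C_0 ≅ Z^5, C_1 ≅ Z^9, C_2 ≅ Z^6.

∂_1: C_1 → C_0 maps an edge to its endpoints' difference, ∂[p,q] = q − p. For instance
  ∂[0,2] = [2] − [0].
This gives a 5×9 integer matrix of rank 4; reducing to Smith normal form yields diagonal entries (1,1,1,1).

Boundary ∂_2: C_2 → C_1 acts by ∂[p,q,r] = [q,r] − [p,r] + [p,q]. For instance
  ∂[0,2,4] = [2,4] − [0,4] + [0,2],
  ∂[0,1,2] = [1,2] − [0,2] + [0,1].
The resulting 9×6 matrix has rank 5, and its Smith normal form has invariant factors (1,1,1,1,1).

Computing H_k = (kernel of ∂_k) / (image of ∂_{k+1}):

  H_0: rank C_0 − rank ∂_1 = 5 − 4 = 1, and the invariant factors of ∂_1 are all 1, so H_0 = Z.
  H_1: rank ker ∂_1 − rank ∂_2 = (9 − 4) − 5 = 0, and the invariant factors of ∂_2 are all 1, so H_1 = 0.
  H_2: rank ker ∂_2 − rank ∂_3 = (6 − 5) − 0 = 1, and there is no ∂_3, so H_2 = Z.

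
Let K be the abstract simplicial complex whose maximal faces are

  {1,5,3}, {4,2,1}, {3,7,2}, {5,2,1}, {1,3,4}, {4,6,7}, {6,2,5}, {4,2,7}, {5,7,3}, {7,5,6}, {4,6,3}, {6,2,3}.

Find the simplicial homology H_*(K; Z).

Take the total order 1 < 2 < 3 < 4 < 5 < 6 < 7 on the vertex set. Then K (dimension 2) consists of the simplices:

  0-simplices (7): [1], [2], [3], [4], [5], [6], [7]
  1-simplices (18): [1,2], [1,3], [1,4], [1,5], [2,3], [2,4], [2,5], [2,6], [2,7], [3,4], [3,5], [3,6], [3,7], [4,6], [4,7], [5,6], [5,7], [6,7]
  2-simplices (12): [1,2,4], [1,2,5], [1,3,4], [1,3,5], [2,3,6], [2,3,7], [2,4,7], [2,5,6], [3,4,6], [3,5,7], [4,6,7], [5,6,7]

Hence C_0 ≅ Z^7, C_1 ≅ Z^18, C_2 ≅ Z^12.

The boundary map ∂_1: C_1 → C_0 maps an edge to its endpoints' difference, ∂[p,q] = q − p. For instance
  ∂[3,4] = [4] − [3].
As a 7×18 matrix over Z this has rank 6, with invariant factors (1,1,1,1,1,1).

∂_2: C_2 → C_1 maps a triangle to the signed sum of its edges. For instance
  ∂[2,3,7] = [3,7] − [2,7] + [2,3],
  ∂[3,4,6] = [4,6] − [3,6] + [3,4].
The resulting 18×12 matrix has rank 12, and its Smith normal form has invariant factors (1,1,1,1,1,1,1,1,1,1,1,2).

Computing H_k = (kernel of ∂_k) / (image of ∂_{k+1}):

  H_0: rank C_0 − rank ∂_1 = 7 − 6 = 1, and the invariant factors of ∂_1 are all 1, so H_0 = Z.
  H_1: rank ker ∂_1 − rank ∂_2 = (18 − 6) − 12 = 0, and ∂_2 has invariant factor 2 > 1, so H_1 = Z/2Z.
  H_2: rank ker ∂_2 − rank ∂_3 = (12 − 12) − 0 = 0, and there is no ∂_3, so H_2 = 0.

H_0 ≅ Z,  H_1 ≅ Z/2Z,  H_2 = 0.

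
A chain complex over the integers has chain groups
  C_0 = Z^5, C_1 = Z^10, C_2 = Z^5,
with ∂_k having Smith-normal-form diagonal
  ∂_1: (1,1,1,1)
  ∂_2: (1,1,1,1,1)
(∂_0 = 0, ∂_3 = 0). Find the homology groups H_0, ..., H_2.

H_0: b_0 = 5 − 0 − 4 = 1; torsion from ∂_1 factors > 1: none. So H_0 ≅ Z.
H_1: b_1 = 10 − 4 − 5 = 1; torsion from ∂_2 factors > 1: none. So H_1 ≅ Z.
H_2: b_2 = 5 − 5 − 0 = 0; torsion from ∂_3 factors > 1: none. So H_2 ≅ 0.

H_0 ≅ Z,  H_1 ≅ Z,  H_2 = 0.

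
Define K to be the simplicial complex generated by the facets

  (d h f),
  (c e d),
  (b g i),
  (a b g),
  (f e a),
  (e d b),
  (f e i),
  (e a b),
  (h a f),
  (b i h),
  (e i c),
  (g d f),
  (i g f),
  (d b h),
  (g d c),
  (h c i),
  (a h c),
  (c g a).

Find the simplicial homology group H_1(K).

H_1 ≅ Z^2.

Take the total order a < b < c < d < e < f < g < h < i on the vertex set. Then K (dimension 2) consists of the simplices:

  0-simplices (9): a, b, c, d, e, f, g, h, i
  1-simplices (27): ab, ac, ae, af, ag, ah, bd, be, bg, bh, bi, cd, ce, cg, ch, ci, de, df, dg, dh, ef, ei, fg, fh, fi, gi, hi
  2-simplices (18): abe, abg, acg, ach, aef, afh, bde, bdh, bgi, bhi, cde, cdg, cei, chi, dfg, dfh, efi, fgi

so the chain groups are C_0 ≅ Z^9, C_1 ≅ Z^27, C_2 ≅ Z^18.

∂_1: C_1 → C_0 maps an edge to its endpoints' difference, ∂[p,q] = q − p. For instance
  ∂dg = g − d.
The resulting 9×27 matrix has rank 8, and its Smith normal form has invariant factors (1,1,1,1,1,1,1,1).

∂_2: C_2 → C_1 maps a triangle to the signed sum of its edges. For instance
  ∂bgi = gi − bi + bg,
  ∂chi = hi − ci + ch.
The 27×18 boundary matrix has rank 17 and Smith normal form diag(1,1,1,1,1,1,1,1,1,1,1,1,1,1,1,1,1).

Reading off H_k = ker ∂_k / im ∂_{k+1}:

  H_1: rank ker ∂_1 − rank ∂_2 = (27 − 8) − 17 = 2, and the invariant factors of ∂_2 are all 1, so H_1 = Z^2.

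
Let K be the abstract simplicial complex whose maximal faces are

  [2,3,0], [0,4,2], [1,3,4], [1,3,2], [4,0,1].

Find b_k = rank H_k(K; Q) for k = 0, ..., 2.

b_0 = 1, b_1 = 1, b_2 = 0.

K has 5 vertices, 10 edges, 5 triangles.
rank ∂_0 = 0, rank ∂_1 = 4 ⇒ b_0 = 5 − 0 − 4 = 1; all invariant factors of ∂_1 are 1 so no torsion. So H_0 = Z.
rank ∂_1 = 4, rank ∂_2 = 5 ⇒ b_1 = 10 − 4 − 5 = 1; all invariant factors of ∂_2 are 1 so no torsion. So H_1 = Z.
rank ∂_2 = 5, rank ∂_3 = 0 ⇒ b_2 = 5 − 5 − 0 = 0. So H_2 = 0.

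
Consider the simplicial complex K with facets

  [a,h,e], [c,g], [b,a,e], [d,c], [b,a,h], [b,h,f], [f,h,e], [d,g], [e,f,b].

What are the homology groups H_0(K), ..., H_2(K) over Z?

We work with the vertex ordering a < b < c < d < e < f < g < h. The simplices of K, each written with vertices in increasing order, are:

  0-simplices (8): a, b, c, d, e, f, g, h
  1-simplices (12): ab, ae, ah, be, bf, bh, cd, cg, dg, ef, eh, fh
  2-simplices (6): abe, abh, aeh, bef, bfh, efh

giving chain groups C_0 ≅ Z^8, C_1 ≅ Z^12, C_2 ≅ Z^6.

Boundary ∂_1: C_1 → C_0 maps an edge to its endpoints' difference, ∂[p,q] = q − p. For instance
  ∂ah = h − a.
This gives a 8×12 integer matrix of rank 6; reducing to Smith normal form yields diagonal entries (1,1,1,1,1,1).

∂_2: C_2 → C_1 sends each 2-simplex [p,q,r] to [q,r] − [p,r] + [p,q]. For instance
  ∂efh = fh − eh + ef,
  ∂abh = bh − ah + ab.
The 12×6 boundary matrix has rank 5 and Smith normal form diag(1,1,1,1,1).

Reading off H_k = ker ∂_k / im ∂_{k+1}:

  H_0: rank C_0 − rank ∂_1 = 8 − 6 = 2, and the invariant factors of ∂_1 are all 1, so H_0 ≅ Z^2.
  H_1: rank ker ∂_1 − rank ∂_2 = (12 − 6) − 5 = 1, and the invariant factors of ∂_2 are all 1, so H_1 ≅ Z.
  H_2: rank ker ∂_2 − rank ∂_3 = (6 − 5) − 0 = 1, and there is no ∂_3, so H_2 ≅ Z.

H_0 ≅ Z^2,  H_1 ≅ Z,  H_2 ≅ Z.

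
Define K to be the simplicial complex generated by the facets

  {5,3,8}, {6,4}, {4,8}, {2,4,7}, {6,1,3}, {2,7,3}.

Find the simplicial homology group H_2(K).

Order the vertices as 1 < 2 < 3 < 4 < 5 < 6 < 7 < 8. Listing each simplex with vertices in this order, K has dimension 2 with simplices:

  0-simplices (8): [1], [2], [3], [4], [5], [6], [7], [8]
  1-simplices (13): [1,3], [1,6], [2,3], [2,4], [2,7], [3,5], [3,6], [3,7], [3,8], [4,6], [4,7], [4,8], [5,8]
  2-simplices (4): [1,3,6], [2,3,7], [2,4,7], [3,5,8]

Hence C_0 ≅ Z^8, C_1 ≅ Z^13, C_2 ≅ Z^4.

The boundary map ∂_1: C_1 → C_0 is given by ∂[p,q] = [q] − [p].
This gives a 8×13 integer matrix of rank 7; reducing to Smith normal form yields diagonal entries (1,1,1,1,1,1,1).

Boundary ∂_2: C_2 → C_1 maps a triangle to the signed sum of its edges. For instance
  ∂[2,4,7] = [4,7] − [2,7] + [2,4],
  ∂[1,3,6] = [3,6] − [1,6] + [1,3].
The 13×4 boundary matrix has rank 4 and Smith normal form diag(1,1,1,1).

From H_k ≅ ker(∂_k) / im(∂_{k+1}) we obtain:

  H_2: rank ker ∂_2 − rank ∂_3 = (4 − 4) − 0 = 0, and there is no ∂_3, so H_2 = 0.

H_2 ≅ 0.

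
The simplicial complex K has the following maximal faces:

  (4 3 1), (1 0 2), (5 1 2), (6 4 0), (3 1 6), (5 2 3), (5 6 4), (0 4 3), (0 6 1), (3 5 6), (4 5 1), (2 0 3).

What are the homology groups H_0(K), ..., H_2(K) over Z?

Take the total order 0 < 1 < 2 < 3 < 4 < 5 < 6 on the vertex set. Then K (dimension 2) consists of the simplices:

  0-simplices (7): [0], [1], [2], [3], [4], [5], [6]
  1-simplices (18): [0,1], [0,2], [0,3], [0,4], [0,6], [1,2], [1,3], [1,4], [1,5], [1,6], [2,3], [2,5], [3,4], [3,5], [3,6], [4,5], [4,6], [5,6]
  2-simplices (12): [0,1,2], [0,1,6], [0,2,3], [0,3,4], [0,4,6], [1,2,5], [1,3,4], [1,3,6], [1,4,5], [2,3,5], [3,5,6], [4,5,6]

giving chain groups C_0 ≅ Z^7, C_1 ≅ Z^18, C_2 ≅ Z^12.

Boundary ∂_1: C_1 → C_0 maps an edge to its endpoints' difference, ∂[p,q] = q − p. For instance
  ∂[2,5] = [5] − [2].
This gives a 7×18 integer matrix of rank 6; reducing to Smith normal form yields diagonal entries (1,1,1,1,1,1).

∂_2: C_2 → C_1 sends each 2-simplex [p,q,r] to [q,r] − [p,r] + [p,q]. For instance
  ∂[1,4,5] = [4,5] − [1,5] + [1,4],
  ∂[0,1,6] = [1,6] − [0,6] + [0,1].
The 18×12 boundary matrix has rank 12 and Smith normal form diag(1,1,1,1,1,1,1,1,1,1,1,2).

Reading off H_k = ker ∂_k / im ∂_{k+1}:

  H_0: rank C_0 − rank ∂_1 = 7 − 6 = 1, and the invariant factors of ∂_1 are all 1, so H_0 = Z.
  H_1: rank ker ∂_1 − rank ∂_2 = (18 − 6) − 12 = 0, and ∂_2 has invariant factor 2 > 1, so H_1 = Z/2Z.
  H_2: rank ker ∂_2 − rank ∂_3 = (12 − 12) − 0 = 0, and there is no ∂_3, so H_2 = 0.

H_0 = Z,  H_1 = Z/2Z,  H_2 = 0.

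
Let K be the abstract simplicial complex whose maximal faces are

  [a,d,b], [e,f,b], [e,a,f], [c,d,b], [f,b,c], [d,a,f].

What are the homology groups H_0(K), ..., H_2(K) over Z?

Take the total order a < b < c < d < e < f on the vertex set. Then K (dimension 2) consists of the simplices:

  0-simplices (6): a, b, c, d, e, f
  1-simplices (12): ab, ad, ae, af, bc, bd, be, bf, cd, cf, df, ef
  2-simplices (6): abd, adf, aef, bcd, bcf, bef

so the chain groups are C_0 ≅ Z^6, C_1 ≅ Z^12, C_2 ≅ Z^6.

∂_1: C_1 → C_0 sends each edge [p,q] (with p < q) to q − p.
The 6×12 boundary matrix has rank 5 and Smith normal form diag(1,1,1,1,1).

Boundary ∂_2: C_2 → C_1 sends each 2-simplex [p,q,r] to [q,r] − [p,r] + [p,q]. For instance
  ∂bef = ef − bf + be,
  ∂bcf = cf − bf + bc.
The resulting 12×6 matrix has rank 6, and its Smith normal form has invariant factors (1,1,1,1,1,1).

Reading off H_k = ker ∂_k / im ∂_{k+1}:

  H_0: rank C_0 − rank ∂_1 = 6 − 5 = 1, and the invariant factors of ∂_1 are all 1, so H_0 = Z.
  H_1: rank ker ∂_1 − rank ∂_2 = (12 − 5) − 6 = 1, and the invariant factors of ∂_2 are all 1, so H_1 = Z.
  H_2: rank ker ∂_2 − rank ∂_3 = (6 − 6) − 0 = 0, and there is no ∂_3, so H_2 = 0.

H_0 ≅ Z,  H_1 ≅ Z,  H_2 = 0.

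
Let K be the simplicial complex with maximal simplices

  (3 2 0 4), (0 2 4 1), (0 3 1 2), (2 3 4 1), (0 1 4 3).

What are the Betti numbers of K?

b_0 = 1, b_1 = 0, b_2 = 0, b_3 = 1.

Take the total order 0 < 1 < 2 < 3 < 4 on the vertex set. Then K (dimension 3) consists of the simplices:

  0-simplices (5): [0], [1], [2], [3], [4]
  1-simplices (10): [0,1], [0,2], [0,3], [0,4], [1,2], [1,3], [1,4], [2,3], [2,4], [3,4]
  2-simplices (10): [0,1,2], [0,1,3], [0,1,4], [0,2,3], [0,2,4], [0,3,4], [1,2,3], [1,2,4], [1,3,4], [2,3,4]
  3-simplices (5): [0,1,2,3], [0,1,2,4], [0,1,3,4], [0,2,3,4], [1,2,3,4]

so the chain groups are C_0 ≅ Z^5, C_1 ≅ Z^10, C_2 ≅ Z^10, C_3 ≅ Z^5.

Boundary ∂_1: C_1 → C_0 is given by ∂[p,q] = [q] − [p]. For instance
  ∂[0,4] = [4] − [0].
The 5×10 boundary matrix has rank 4 and Smith normal form diag(1,1,1,1).

∂_2: C_2 → C_1 sends each 2-simplex [p,q,r] to [q,r] − [p,r] + [p,q]. For instance
  ∂[0,3,4] = [3,4] − [0,4] + [0,3],
  ∂[0,2,4] = [2,4] − [0,4] + [0,2].
The 10×10 boundary matrix has rank 6 and Smith normal form diag(1,1,1,1,1,1).

Boundary ∂_3: C_3 → C_2 sends each 3-simplex σ to the alternating sum Σ_i (−1)^i (σ with its i-th vertex removed). For instance
  ∂[0,1,2,3] = [1,2,3] − [0,2,3] + [0,1,3] − [0,1,2],
  ∂[0,1,3,4] = [1,3,4] − [0,3,4] + [0,1,4] − [0,1,3].
As a 10×5 matrix over Z this has rank 4, with invariant factors (1,1,1,1).

From H_k ≅ ker(∂_k) / im(∂_{k+1}) we obtain:

  H_0: rank C_0 − rank ∂_1 = 5 − 4 = 1, and the invariant factors of ∂_1 are all 1, so H_0 = Z.
  H_1: rank ker ∂_1 − rank ∂_2 = (10 − 4) − 6 = 0, and the invariant factors of ∂_2 are all 1, so H_1 = 0.
  H_2: rank ker ∂_2 − rank ∂_3 = (10 − 6) − 4 = 0, and the invariant factors of ∂_3 are all 1, so H_2 = 0.
  H_3: rank ker ∂_3 − rank ∂_4 = (5 − 4) − 0 = 1, and there is no ∂_4, so H_3 = Z.

As a check, the Euler characteristic is 5 − 10 + 10 − 5 = 0, which agrees with 1 − 0 + 0 − 1 = 0.
(K is a triangulation of the 3-sphere S^3.)

Hence the Betti numbers are b_0 = 1, b_1 = 0, b_2 = 0, b_3 = 1.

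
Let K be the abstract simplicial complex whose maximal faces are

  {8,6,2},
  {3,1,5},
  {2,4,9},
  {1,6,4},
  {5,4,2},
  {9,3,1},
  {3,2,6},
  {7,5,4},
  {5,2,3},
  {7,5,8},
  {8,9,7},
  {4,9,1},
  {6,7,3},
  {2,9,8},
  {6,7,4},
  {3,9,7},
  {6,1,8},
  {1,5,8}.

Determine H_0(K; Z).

Order the vertices as 1 < 2 < 3 < 4 < 5 < 6 < 7 < 8 < 9. Listing each simplex with vertices in this order, K has dimension 2 with simplices:

  0-simplices (9): [1], [2], [3], [4], [5], [6], [7], [8], [9]
  1-simplices (27): (27 of them)
  2-simplices (18): [1,3,5], [1,3,9], [1,4,6], [1,4,9], [1,5,8], [1,6,8], [2,3,5], [2,3,6], [2,4,5], [2,4,9], [2,6,8], [2,8,9], [3,6,7], [3,7,9], [4,5,7], [4,6,7], [5,7,8], [7,8,9]

so the chain groups are C_0 ≅ Z^9, C_1 ≅ Z^27, C_2 ≅ Z^18.

Boundary ∂_1: C_1 → C_0 sends each edge [p,q] (with p < q) to q − p. For instance
  ∂[6,7] = [7] − [6].
The 9×27 boundary matrix has rank 8 and Smith normal form diag(1,1,1,1,1,1,1,1).

The boundary map ∂_2: C_2 → C_1 sends each 2-simplex [p,q,r] to [q,r] − [p,r] + [p,q]. For instance
  ∂[2,4,9] = [4,9] − [2,9] + [2,4],
  ∂[2,3,5] = [3,5] − [2,5] + [2,3].
This gives a 27×18 integer matrix of rank 17; reducing to Smith normal form yields diagonal entries (1,1,1,1,1,1,1,1,1,1,1,1,1,1,1,1,1).

From H_k ≅ ker(∂_k) / im(∂_{k+1}) we obtain:

  H_0: rank C_0 − rank ∂_1 = 9 − 8 = 1, and the invariant factors of ∂_1 are all 1, so H_0 = Z.

(K is a triangulation of the torus T^2.)

H_0 ≅ Z.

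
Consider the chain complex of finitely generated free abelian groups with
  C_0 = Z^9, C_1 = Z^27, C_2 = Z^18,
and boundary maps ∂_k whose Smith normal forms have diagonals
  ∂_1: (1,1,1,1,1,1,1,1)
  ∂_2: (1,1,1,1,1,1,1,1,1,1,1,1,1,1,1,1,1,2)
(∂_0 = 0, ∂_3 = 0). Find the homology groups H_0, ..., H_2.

H_0: b_0 = 9 − 0 − 8 = 1; torsion from ∂_1 factors > 1: none. So H_0 = Z.
H_1: b_1 = 27 − 8 − 18 = 1; torsion from ∂_2 factors > 1: [2]. So H_1 = Z ⊕ Z/2.
H_2: b_2 = 18 − 18 − 0 = 0; torsion from ∂_3 factors > 1: none. So H_2 = 0.

H_0 = Z,  H_1 = Z ⊕ Z/2,  H_2 = 0.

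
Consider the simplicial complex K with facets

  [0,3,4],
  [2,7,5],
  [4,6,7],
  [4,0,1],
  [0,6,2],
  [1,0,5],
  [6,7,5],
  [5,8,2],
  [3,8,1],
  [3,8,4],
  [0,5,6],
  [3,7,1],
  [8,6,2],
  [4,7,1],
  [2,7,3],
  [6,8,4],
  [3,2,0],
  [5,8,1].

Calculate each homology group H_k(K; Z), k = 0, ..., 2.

Fix the vertex order 0 < 1 < 2 < 3 < 4 < 5 < 6 < 7 < 8 and write every simplex with vertices in increasing order. Then dim K = 2 and the simplices of K are:

  0-simplices (9): [0], [1], [2], [3], [4], [5], [6], [7], [8]
  1-simplices (27): (27 of them)
  2-simplices (18): [0,1,4], [0,1,5], [0,2,3], [0,2,6], [0,3,4], [0,5,6], [1,3,7], [1,3,8], [1,4,7], [1,5,8], [2,3,7], [2,5,7], [2,5,8], [2,6,8], [3,4,8], [4,6,7], [4,6,8], [5,6,7]

so the chain groups are C_0 ≅ Z^9, C_1 ≅ Z^27, C_2 ≅ Z^18.

The boundary map ∂_1: C_1 → C_0 sends each edge [p,q] (with p < q) to q − p. For instance
  ∂[4,8] = [8] − [4].
The 9×27 boundary matrix has rank 8 and Smith normal form diag(1,1,1,1,1,1,1,1).

The boundary map ∂_2: C_2 → C_1 maps a triangle to the signed sum of its edges. For instance
  ∂[0,1,5] = [1,5] − [0,5] + [0,1],
  ∂[2,5,8] = [5,8] − [2,8] + [2,5].
This gives a 27×18 integer matrix of rank 18; reducing to Smith normal form yields diagonal entries (1,1,1,1,1,1,1,1,1,1,1,1,1,1,1,1,1,2).

Now H_k = ker ∂_k / im ∂_{k+1}, so:

  H_0: rank C_0 − rank ∂_1 = 9 − 8 = 1, and the invariant factors of ∂_1 are all 1, so H_0 = Z.
  H_1: rank ker ∂_1 − rank ∂_2 = (27 − 8) − 18 = 1, and ∂_2 has invariant factor 2 > 1, so H_1 = Z ⊕ Z/2.
  H_2: rank ker ∂_2 − rank ∂_3 = (18 − 18) − 0 = 0, and there is no ∂_3, so H_2 = 0.

H_0 = Z,  H_1 = Z ⊕ Z/2,  H_2 = 0.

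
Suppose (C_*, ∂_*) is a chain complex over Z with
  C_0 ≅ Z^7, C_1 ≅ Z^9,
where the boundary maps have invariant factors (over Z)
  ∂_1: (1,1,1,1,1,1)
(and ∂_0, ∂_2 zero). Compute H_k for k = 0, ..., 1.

H_0: b_0 = 7 − 0 − 6 = 1; torsion from ∂_1 factors > 1: none. So H_0 ≅ Z.
H_1: b_1 = 9 − 6 − 0 = 3; torsion from ∂_2 factors > 1: none. So H_1 ≅ Z^3.

H_0 ≅ Z,  H_1 ≅ Z^3.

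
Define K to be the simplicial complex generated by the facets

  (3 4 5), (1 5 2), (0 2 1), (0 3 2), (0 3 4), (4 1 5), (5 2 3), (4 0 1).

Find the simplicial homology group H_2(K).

Fix the vertex order 0 < 1 < 2 < 3 < 4 < 5 and write every simplex with vertices in increasing order. Then dim K = 2 and the simplices of K are:

  0-simplices (6): [0], [1], [2], [3], [4], [5]
  1-simplices (12): [0,1], [0,2], [0,3], [0,4], [1,2], [1,4], [1,5], [2,3], [2,5], [3,4], [3,5], [4,5]
  2-simplices (8): [0,1,2], [0,1,4], [0,2,3], [0,3,4], [1,2,5], [1,4,5], [2,3,5], [3,4,5]

giving chain groups C_0 ≅ Z^6, C_1 ≅ Z^12, C_2 ≅ Z^8.

∂_1: C_1 → C_0 maps an edge to its endpoints' difference, ∂[p,q] = q − p.
The 6×12 boundary matrix has rank 5 and Smith normal form diag(1,1,1,1,1).

Boundary ∂_2: C_2 → C_1 acts by ∂[p,q,r] = [q,r] − [p,r] + [p,q]. For instance
  ∂[0,2,3] = [2,3] − [0,3] + [0,2],
  ∂[2,3,5] = [3,5] − [2,5] + [2,3].
The 12×8 boundary matrix has rank 7 and Smith normal form diag(1,1,1,1,1,1,1).

From H_k ≅ ker(∂_k) / im(∂_{k+1}) we obtain:

  H_2: rank ker ∂_2 − rank ∂_3 = (8 − 7) − 0 = 1, and there is no ∂_3, so H_2 = Z.

H_2 = Z.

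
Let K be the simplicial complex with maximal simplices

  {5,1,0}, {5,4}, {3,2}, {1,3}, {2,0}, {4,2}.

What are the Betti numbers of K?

b_0 = 1, b_1 = 2, b_2 = 0.

Order the vertices as 0 < 1 < 2 < 3 < 4 < 5. Listing each simplex with vertices in this order, K has dimension 2 with simplices:

  0-simplices (6): [0], [1], [2], [3], [4], [5]
  1-simplices (8): [0,1], [0,2], [0,5], [1,3], [1,5], [2,3], [2,4], [4,5]
  2-simplices (1): [0,1,5]

giving chain groups C_0 ≅ Z^6, C_1 ≅ Z^8, C_2 ≅ Z^1.

Boundary ∂_1: C_1 → C_0 is given by ∂[p,q] = [q] − [p].
This gives a 6×8 integer matrix of rank 5; reducing to Smith normal form yields diagonal entries (1,1,1,1,1).

∂_2: C_2 → C_1 sends each 2-simplex [p,q,r] to [q,r] − [p,r] + [p,q]. For instance
  ∂[0,1,5] = [1,5] − [0,5] + [0,1].
As a 8×1 matrix over Z this has rank 1, with invariant factors (1).

From H_k ≅ ker(∂_k) / im(∂_{k+1}) we obtain:

  H_0: rank C_0 − rank ∂_1 = 6 − 5 = 1, and the invariant factors of ∂_1 are all 1, so H_0 ≅ Z.
  H_1: rank ker ∂_1 − rank ∂_2 = (8 − 5) − 1 = 2, and the invariant factors of ∂_2 are all 1, so H_1 ≅ Z^2.
  H_2: rank ker ∂_2 − rank ∂_3 = (1 − 1) − 0 = 0, and there is no ∂_3, so H_2 ≅ 0.

Hence the Betti numbers are b_0 = 1, b_1 = 2, b_2 = 0.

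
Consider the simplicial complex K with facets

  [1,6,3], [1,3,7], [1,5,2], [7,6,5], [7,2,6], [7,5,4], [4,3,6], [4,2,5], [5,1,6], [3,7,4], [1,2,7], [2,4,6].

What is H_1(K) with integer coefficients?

H_1 ≅ Z/2Z.

K has 7 vertices, 18 edges, 12 triangles.
rank ∂_1 = 6, rank ∂_2 = 12 ⇒ b_1 = 18 − 6 − 12 = 0; ∂_2 has invariant factor(s) [2] giving torsion. So H_1 = Z/2Z.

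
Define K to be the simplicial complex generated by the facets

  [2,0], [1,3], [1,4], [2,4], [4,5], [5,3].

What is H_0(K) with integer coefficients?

H_0 = Z.

Order the vertices as 0 < 1 < 2 < 3 < 4 < 5. Listing each simplex with vertices in this order, K has dimension 1 with simplices:

  0-simplices (6): [0], [1], [2], [3], [4], [5]
  1-simplices (6): [0,2], [1,3], [1,4], [2,4], [3,5], [4,5]

giving chain groups C_0 ≅ Z^6, C_1 ≅ Z^6.

The boundary map ∂_1: C_1 → C_0 sends each edge [p,q] (with p < q) to q − p.
The resulting 6×6 matrix has rank 5, and its Smith normal form has invariant factors (1,1,1,1,1).

Now H_k = ker ∂_k / im ∂_{k+1}, so:

  H_0: rank C_0 − rank ∂_1 = 6 − 5 = 1, and the invariant factors of ∂_1 are all 1, so H_0 ≅ Z.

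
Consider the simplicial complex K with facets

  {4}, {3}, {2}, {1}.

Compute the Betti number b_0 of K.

b_0 = 4.

Order the vertices as 1 < 2 < 3 < 4. Listing each simplex with vertices in this order, K has dimension 0 with simplices:

  0-simplices (4): [1], [2], [3], [4]

so the chain groups are C_0 ≅ Z^4.

Reading off H_k = ker ∂_k / im ∂_{k+1}:

  H_0: rank C_0 − rank ∂_1 = 4 − 0 = 4, and there is no ∂_1, so H_0 ≅ Z^4.

(K is a triangulation of a set of 4 points.)

Hence the Betti numbers are b_0 = 4.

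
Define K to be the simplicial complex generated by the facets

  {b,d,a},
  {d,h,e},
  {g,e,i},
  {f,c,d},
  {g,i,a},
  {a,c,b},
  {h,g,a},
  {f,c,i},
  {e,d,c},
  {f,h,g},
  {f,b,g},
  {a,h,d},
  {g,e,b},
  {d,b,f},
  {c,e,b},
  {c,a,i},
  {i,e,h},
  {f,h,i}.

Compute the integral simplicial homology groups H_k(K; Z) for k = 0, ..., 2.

Take the total order a < b < c < d < e < f < g < h < i on the vertex set. Then K (dimension 2) consists of the simplices:

  0-simplices (9): a, b, c, d, e, f, g, h, i
  1-simplices (27): ab, ac, ad, ag, ah, ai, bc, bd, be, bf, bg, cd, ce, cf, ci, de, df, dh, eg, eh, ei, fg, fh, fi, gh, gi, hi
  2-simplices (18): abc, abd, aci, adh, agh, agi, bce, bdf, beg, bfg, cde, cdf, cfi, deh, egi, ehi, fgh, fhi

so the chain groups are C_0 ≅ Z^9, C_1 ≅ Z^27, C_2 ≅ Z^18.

The boundary map ∂_1: C_1 → C_0 is given by ∂[p,q] = [q] − [p]. For instance
  ∂bc = c − b.
The resulting 9×27 matrix has rank 8, and its Smith normal form has invariant factors (1,1,1,1,1,1,1,1).

∂_2: C_2 → C_1 sends each 2-simplex [p,q,r] to [q,r] − [p,r] + [p,q]. For instance
  ∂abd = bd − ad + ab,
  ∂bdf = df − bf + bd.
This gives a 27×18 integer matrix of rank 18; reducing to Smith normal form yields diagonal entries (1,1,1,1,1,1,1,1,1,1,1,1,1,1,1,1,1,2).

Reading off H_k = ker ∂_k / im ∂_{k+1}:

  H_0: rank C_0 − rank ∂_1 = 9 − 8 = 1, and the invariant factors of ∂_1 are all 1, so H_0 = Z.
  H_1: rank ker ∂_1 − rank ∂_2 = (27 − 8) − 18 = 1, and ∂_2 has invariant factor 2 > 1, so H_1 = Z ⊕ Z/2Z.
  H_2: rank ker ∂_2 − rank ∂_3 = (18 − 18) − 0 = 0, and there is no ∂_3, so H_2 = 0.

H_0 ≅ Z,  H_1 ≅ Z ⊕ Z/2Z,  H_2 = 0.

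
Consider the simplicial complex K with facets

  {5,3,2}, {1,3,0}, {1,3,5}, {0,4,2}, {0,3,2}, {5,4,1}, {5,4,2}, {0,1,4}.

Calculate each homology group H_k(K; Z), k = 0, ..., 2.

Take the total order 0 < 1 < 2 < 3 < 4 < 5 on the vertex set. Then K (dimension 2) consists of the simplices:

  0-simplices (6): [0], [1], [2], [3], [4], [5]
  1-simplices (12): [0,1], [0,2], [0,3], [0,4], [1,3], [1,4], [1,5], [2,3], [2,4], [2,5], [3,5], [4,5]
  2-simplices (8): [0,1,3], [0,1,4], [0,2,3], [0,2,4], [1,3,5], [1,4,5], [2,3,5], [2,4,5]

so the chain groups are C_0 ≅ Z^6, C_1 ≅ Z^12, C_2 ≅ Z^8.

∂_1: C_1 → C_0 sends each edge [p,q] (with p < q) to q − p. For instance
  ∂[2,4] = [4] − [2].
As a 6×12 matrix over Z this has rank 5, with invariant factors (1,1,1,1,1).

Boundary ∂_2: C_2 → C_1 sends each 2-simplex [p,q,r] to [q,r] − [p,r] + [p,q]. For instance
  ∂[1,4,5] = [4,5] − [1,5] + [1,4],
  ∂[2,4,5] = [4,5] − [2,5] + [2,4].
As a 12×8 matrix over Z this has rank 7, with invariant factors (1,1,1,1,1,1,1).

From H_k ≅ ker(∂_k) / im(∂_{k+1}) we obtain:

  H_0: rank C_0 − rank ∂_1 = 6 − 5 = 1, and the invariant factors of ∂_1 are all 1, so H_0 = Z.
  H_1: rank ker ∂_1 − rank ∂_2 = (12 − 5) − 7 = 0, and the invariant factors of ∂_2 are all 1, so H_1 = 0.
  H_2: rank ker ∂_2 − rank ∂_3 = (8 − 7) − 0 = 1, and there is no ∂_3, so H_2 = Z.

As a check, the Euler characteristic is 6 − 12 + 8 = 2, which agrees with 1 − 0 + 1 = 2.

H_0 = Z,  H_1 = 0,  H_2 = Z.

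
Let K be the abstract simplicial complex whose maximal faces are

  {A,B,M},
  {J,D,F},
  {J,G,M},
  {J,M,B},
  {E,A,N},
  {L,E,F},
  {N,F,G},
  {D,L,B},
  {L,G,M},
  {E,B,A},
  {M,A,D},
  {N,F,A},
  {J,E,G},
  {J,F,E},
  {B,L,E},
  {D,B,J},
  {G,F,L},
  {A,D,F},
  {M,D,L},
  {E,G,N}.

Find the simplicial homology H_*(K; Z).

We work with the vertex ordering A < B < D < E < F < G < J < L < M < N. The simplices of K, each written with vertices in increasing order, are:

  0-simplices (10): A, B, D, E, F, G, J, L, M, N
  1-simplices (30): AB, AD, AE, AF, AM, AN, BD, BE, BJ, BL, BM, DF, DJ, DL, DM, EF, EG, EJ, EL, EN, FG, FJ, FL, FN, GJ, GL, GM, GN, JM, LM
  2-simplices (20): ABE, ABM, ADF, ADM, AEN, AFN, BDJ, BDL, BEL, BJM, DFJ, DLM, EFJ, EFL, EGJ, EGN, FGL, FGN, GJM, GLM

giving chain groups C_0 ≅ Z^10, C_1 ≅ Z^30, C_2 ≅ Z^20.

∂_1: C_1 → C_0 is given by ∂[p,q] = [q] − [p].
As a 10×30 matrix over Z this has rank 9, with invariant factors (1,1,1,1,1,1,1,1,1).

∂_2: C_2 → C_1 sends each 2-simplex [p,q,r] to [q,r] − [p,r] + [p,q]. For instance
  ∂EFL = FL − EL + EF,
  ∂BJM = JM − BM + BJ.
This gives a 30×20 integer matrix of rank 20; reducing to Smith normal form yields diagonal entries (1,1,1,1,1,1,1,1,1,1,1,1,1,1,1,1,1,1,1,2).

Computing H_k = (kernel of ∂_k) / (image of ∂_{k+1}):

  H_0: rank C_0 − rank ∂_1 = 10 − 9 = 1, and the invariant factors of ∂_1 are all 1, so H_0 = Z.
  H_1: rank ker ∂_1 − rank ∂_2 = (30 − 9) − 20 = 1, and ∂_2 has invariant factor 2 > 1, so H_1 = Z ⊕ Z_2.
  H_2: rank ker ∂_2 − rank ∂_3 = (20 − 20) − 0 = 0, and there is no ∂_3, so H_2 = 0.

H_0 ≅ Z,  H_1 ≅ Z ⊕ Z_2,  H_2 = 0.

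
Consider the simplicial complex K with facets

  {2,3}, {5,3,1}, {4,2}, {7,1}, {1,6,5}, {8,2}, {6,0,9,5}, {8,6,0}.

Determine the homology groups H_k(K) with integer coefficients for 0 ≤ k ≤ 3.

K has 10 vertices, 16 edges, 7 triangles, 1 3-simplex.
rank ∂_0 = 0, rank ∂_1 = 9 ⇒ b_0 = 10 − 0 − 9 = 1; all invariant factors of ∂_1 are 1 so no torsion. So H_0 = Z.
rank ∂_1 = 9, rank ∂_2 = 6 ⇒ b_1 = 16 − 9 − 6 = 1; all invariant factors of ∂_2 are 1 so no torsion. So H_1 = Z.
rank ∂_2 = 6, rank ∂_3 = 1 ⇒ b_2 = 7 − 6 − 1 = 0; all invariant factors of ∂_3 are 1 so no torsion. So H_2 = 0.
rank ∂_3 = 1, rank ∂_4 = 0 ⇒ b_3 = 1 − 1 − 0 = 0. So H_3 = 0.

H_0 ≅ Z,  H_1 ≅ Z,  H_2 = 0,  H_3 = 0.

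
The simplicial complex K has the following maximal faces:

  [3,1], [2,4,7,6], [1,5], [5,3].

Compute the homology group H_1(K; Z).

H_1 ≅ Z.

Take the total order 1 < 2 < 3 < 4 < 5 < 6 < 7 on the vertex set. Then K (dimension 3) consists of the simplices:

  0-simplices (7): [1], [2], [3], [4], [5], [6], [7]
  1-simplices (9): [1,3], [1,5], [2,4], [2,6], [2,7], [3,5], [4,6], [4,7], [6,7]
  2-simplices (4): [2,4,6], [2,4,7], [2,6,7], [4,6,7]
  3-simplices (1): [2,4,6,7]

so the chain groups are C_0 ≅ Z^7, C_1 ≅ Z^9, C_2 ≅ Z^4, C_3 ≅ Z^1.

Boundary ∂_1: C_1 → C_0 sends each edge [p,q] (with p < q) to q − p.
The 7×9 boundary matrix has rank 5 and Smith normal form diag(1,1,1,1,1).

The boundary map ∂_2: C_2 → C_1 sends each 2-simplex [p,q,r] to [q,r] − [p,r] + [p,q]. For instance
  ∂[2,4,6] = [4,6] − [2,6] + [2,4],
  ∂[4,6,7] = [6,7] − [4,7] + [4,6].
As a 9×4 matrix over Z this has rank 3, with invariant factors (1,1,1).

The boundary map ∂_3: C_3 → C_2 sends each 3-simplex σ to the alternating sum Σ_i (−1)^i (σ with its i-th vertex removed). For instance
  ∂[2,4,6,7] = [4,6,7] − [2,6,7] + [2,4,7] − [2,4,6].
The resulting 4×1 matrix has rank 1, and its Smith normal form has invariant factors (1).

Computing H_k = (kernel of ∂_k) / (image of ∂_{k+1}):

  H_1: rank ker ∂_1 − rank ∂_2 = (9 − 5) − 3 = 1, and the invariant factors of ∂_2 are all 1, so H_1 ≅ Z.

(K is a triangulation of the disjoint union of the 3-simplex and the circle S^1.)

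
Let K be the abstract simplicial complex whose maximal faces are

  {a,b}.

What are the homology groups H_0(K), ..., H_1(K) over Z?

Order the vertices as a < b. Listing each simplex with vertices in this order, K has dimension 1 with simplices:

  0-simplices (2): a, b
  1-simplices (1): ab

so the chain groups are C_0 ≅ Z^2, C_1 ≅ Z^1.

Boundary ∂_1: C_1 → C_0 is given by ∂[p,q] = [q] − [p].
The resulting 2×1 matrix has rank 1, and its Smith normal form has invariant factors (1).

From H_k ≅ ker(∂_k) / im(∂_{k+1}) we obtain:

  H_0: rank C_0 − rank ∂_1 = 2 − 1 = 1, and the invariant factors of ∂_1 are all 1, so H_0 ≅ Z.
  H_1: rank ker ∂_1 − rank ∂_2 = (1 − 1) − 0 = 0, and there is no ∂_2, so H_1 ≅ 0.

(K is a triangulation of the 1-simplex.)

H_0 = Z,  H_1 = 0.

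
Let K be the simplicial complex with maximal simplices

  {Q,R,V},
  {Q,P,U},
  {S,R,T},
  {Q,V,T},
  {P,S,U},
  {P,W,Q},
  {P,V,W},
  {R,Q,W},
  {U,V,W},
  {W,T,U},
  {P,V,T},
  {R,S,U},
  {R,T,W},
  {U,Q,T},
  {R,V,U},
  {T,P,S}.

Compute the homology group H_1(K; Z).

H_1 = Z^2.

Fix the vertex order P < Q < R < S < T < U < V < W and write every simplex with vertices in increasing order. Then dim K = 2 and the simplices of K are:

  0-simplices (8): P, Q, R, S, T, U, V, W
  1-simplices (24): PQ, PS, PT, PU, PV, PW, QR, QT, QU, QV, QW, RS, RT, RU, RV, RW, ST, SU, TU, TV, TW, UV, UW, VW
  2-simplices (16): PQU, PQW, PST, PSU, PTV, PVW, QRV, QRW, QTU, QTV, RST, RSU, RTW, RUV, TUW, UVW

so the chain groups are C_0 ≅ Z^8, C_1 ≅ Z^24, C_2 ≅ Z^16.

The boundary map ∂_1: C_1 → C_0 sends each edge [p,q] (with p < q) to q − p. For instance
  ∂UW = W − U.
The 8×24 boundary matrix has rank 7 and Smith normal form diag(1,1,1,1,1,1,1).

Boundary ∂_2: C_2 → C_1 sends each 2-simplex [p,q,r] to [q,r] − [p,r] + [p,q]. For instance
  ∂RUV = UV − RV + RU,
  ∂UVW = VW − UW + UV.
As a 24×16 matrix over Z this has rank 15, with invariant factors (1,1,1,1,1,1,1,1,1,1,1,1,1,1,1).

Now H_k = ker ∂_k / im ∂_{k+1}, so:

  H_1: rank ker ∂_1 − rank ∂_2 = (24 − 7) − 15 = 2, and the invariant factors of ∂_2 are all 1, so H_1 ≅ Z^2.

(K is a triangulation of the torus T^2.)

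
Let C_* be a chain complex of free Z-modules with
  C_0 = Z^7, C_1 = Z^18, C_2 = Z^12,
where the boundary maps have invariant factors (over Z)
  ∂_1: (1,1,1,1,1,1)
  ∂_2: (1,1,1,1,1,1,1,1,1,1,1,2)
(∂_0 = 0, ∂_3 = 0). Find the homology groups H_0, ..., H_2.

H_0 = Z,  H_1 = Z/2,  H_2 = 0.

H_0: b_0 = 7 − 0 − 6 = 1; torsion from ∂_1 factors > 1: none. So H_0 = Z.
H_1: b_1 = 18 − 6 − 12 = 0; torsion from ∂_2 factors > 1: [2]. So H_1 = Z/2.
H_2: b_2 = 12 − 12 − 0 = 0; torsion from ∂_3 factors > 1: none. So H_2 = 0.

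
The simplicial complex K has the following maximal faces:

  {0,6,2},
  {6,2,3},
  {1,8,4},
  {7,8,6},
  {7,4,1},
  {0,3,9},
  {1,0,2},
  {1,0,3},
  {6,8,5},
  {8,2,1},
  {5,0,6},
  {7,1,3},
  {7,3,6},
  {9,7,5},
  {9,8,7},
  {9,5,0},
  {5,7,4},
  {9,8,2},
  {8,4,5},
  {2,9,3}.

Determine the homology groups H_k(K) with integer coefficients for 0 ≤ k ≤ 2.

Fix the vertex order 0 < 1 < 2 < 3 < 4 < 5 < 6 < 7 < 8 < 9 and write every simplex with vertices in increasing order. Then dim K = 2 and the simplices of K are:

  0-simplices (10): [0], [1], [2], [3], [4], [5], [6], [7], [8], [9]
  1-simplices (30): (30 of them)
  2-simplices (20): (20 of them)

Hence C_0 ≅ Z^10, C_1 ≅ Z^30, C_2 ≅ Z^20.

∂_1: C_1 → C_0 sends each edge [p,q] (with p < q) to q − p. For instance
  ∂[1,4] = [4] − [1].
The 10×30 boundary matrix has rank 9 and Smith normal form diag(1,1,1,1,1,1,1,1,1).

∂_2: C_2 → C_1 maps a triangle to the signed sum of its edges. For instance
  ∂[4,5,7] = [5,7] − [4,7] + [4,5],
  ∂[0,1,3] = [1,3] − [0,3] + [0,1].
The resulting 30×20 matrix has rank 20, and its Smith normal form has invariant factors (1,1,1,1,1,1,1,1,1,1,1,1,1,1,1,1,1,1,1,2).

From H_k ≅ ker(∂_k) / im(∂_{k+1}) we obtain:

  H_0: rank C_0 − rank ∂_1 = 10 − 9 = 1, and the invariant factors of ∂_1 are all 1, so H_0 = Z.
  H_1: rank ker ∂_1 − rank ∂_2 = (30 − 9) − 20 = 1, and ∂_2 has invariant factor 2 > 1, so H_1 = Z ⊕ Z/2.
  H_2: rank ker ∂_2 − rank ∂_3 = (20 − 20) − 0 = 0, and there is no ∂_3, so H_2 = 0.

H_0 = Z,  H_1 = Z ⊕ Z/2,  H_2 = 0.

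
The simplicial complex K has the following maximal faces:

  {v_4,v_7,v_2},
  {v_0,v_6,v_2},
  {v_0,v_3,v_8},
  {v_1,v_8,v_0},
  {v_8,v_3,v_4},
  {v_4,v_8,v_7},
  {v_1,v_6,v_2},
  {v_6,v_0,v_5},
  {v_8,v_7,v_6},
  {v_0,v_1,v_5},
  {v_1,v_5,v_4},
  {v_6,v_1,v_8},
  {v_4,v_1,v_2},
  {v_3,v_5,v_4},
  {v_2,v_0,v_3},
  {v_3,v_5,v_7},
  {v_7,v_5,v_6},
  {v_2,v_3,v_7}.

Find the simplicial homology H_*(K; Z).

H_0 ≅ Z,  H_1 ≅ Z × Z/2,  H_2 = 0.

Take the total order v_0 < v_1 < v_2 < v_3 < v_4 < v_5 < v_6 < v_7 < v_8 on the vertex set. Then K (dimension 2) consists of the simplices:

  0-simplices (9): [v_0], [v_1], [v_2], [v_3], [v_4], [v_5], [v_6], [v_7], [v_8]
  1-simplices (27): (27 of them)
  2-simplices (18): (18 of them)

Hence C_0 ≅ Z^9, C_1 ≅ Z^27, C_2 ≅ Z^18.

The boundary map ∂_1: C_1 → C_0 maps an edge to its endpoints' difference, ∂[p,q] = q − p. For instance
  ∂[v_3,v_4] = [v_4] − [v_3].
This gives a 9×27 integer matrix of rank 8; reducing to Smith normal form yields diagonal entries (1,1,1,1,1,1,1,1).

The boundary map ∂_2: C_2 → C_1 maps a triangle to the signed sum of its edges. For instance
  ∂[v_2,v_4,v_7] = [v_4,v_7] − [v_2,v_7] + [v_2,v_4],
  ∂[v_3,v_4,v_5] = [v_4,v_5] − [v_3,v_5] + [v_3,v_4].
The resulting 27×18 matrix has rank 18, and its Smith normal form has invariant factors (1,1,1,1,1,1,1,1,1,1,1,1,1,1,1,1,1,2).

Reading off H_k = ker ∂_k / im ∂_{k+1}:

  H_0: rank C_0 − rank ∂_1 = 9 − 8 = 1, and the invariant factors of ∂_1 are all 1, so H_0 ≅ Z.
  H_1: rank ker ∂_1 − rank ∂_2 = (27 − 8) − 18 = 1, and ∂_2 has invariant factor 2 > 1, so H_1 ≅ Z × Z/2.
  H_2: rank ker ∂_2 − rank ∂_3 = (18 − 18) − 0 = 0, and there is no ∂_3, so H_2 ≅ 0.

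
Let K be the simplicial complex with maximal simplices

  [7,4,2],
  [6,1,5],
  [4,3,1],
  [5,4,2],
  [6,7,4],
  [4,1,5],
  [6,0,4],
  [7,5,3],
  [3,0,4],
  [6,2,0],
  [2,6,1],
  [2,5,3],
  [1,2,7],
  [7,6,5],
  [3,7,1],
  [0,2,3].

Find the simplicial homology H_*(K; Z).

Order the vertices as 0 < 1 < 2 < 3 < 4 < 5 < 6 < 7. Listing each simplex with vertices in this order, K has dimension 2 with simplices:

  0-simplices (8): [0], [1], [2], [3], [4], [5], [6], [7]
  1-simplices (24): (24 of them)
  2-simplices (16): [0,2,3], [0,2,6], [0,3,4], [0,4,6], [1,2,6], [1,2,7], [1,3,4], [1,3,7], [1,4,5], [1,5,6], [2,3,5], [2,4,5], [2,4,7], [3,5,7], [4,6,7], [5,6,7]

so the chain groups are C_0 ≅ Z^8, C_1 ≅ Z^24, C_2 ≅ Z^16.

∂_1: C_1 → C_0 is given by ∂[p,q] = [q] − [p]. For instance
  ∂[1,6] = [6] − [1].
The resulting 8×24 matrix has rank 7, and its Smith normal form has invariant factors (1,1,1,1,1,1,1).

Boundary ∂_2: C_2 → C_1 acts by ∂[p,q,r] = [q,r] − [p,r] + [p,q]. For instance
  ∂[5,6,7] = [6,7] − [5,7] + [5,6],
  ∂[1,4,5] = [4,5] − [1,5] + [1,4].
This gives a 24×16 integer matrix of rank 15; reducing to Smith normal form yields diagonal entries (1,1,1,1,1,1,1,1,1,1,1,1,1,1,1).

Now H_k = ker ∂_k / im ∂_{k+1}, so:

  H_0: rank C_0 − rank ∂_1 = 8 − 7 = 1, and the invariant factors of ∂_1 are all 1, so H_0 = Z.
  H_1: rank ker ∂_1 − rank ∂_2 = (24 − 7) − 15 = 2, and the invariant factors of ∂_2 are all 1, so H_1 = Z^2.
  H_2: rank ker ∂_2 − rank ∂_3 = (16 − 15) − 0 = 1, and there is no ∂_3, so H_2 = Z.

(K is a triangulation of the torus T^2.)

H_0 = Z,  H_1 = Z^2,  H_2 = Z.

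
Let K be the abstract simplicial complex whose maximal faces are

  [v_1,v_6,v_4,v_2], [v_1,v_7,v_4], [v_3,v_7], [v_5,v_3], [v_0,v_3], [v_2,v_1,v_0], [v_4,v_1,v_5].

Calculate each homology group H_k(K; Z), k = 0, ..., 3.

Order the vertices as v_0 < v_1 < v_2 < v_3 < v_4 < v_5 < v_6 < v_7. Listing each simplex with vertices in this order, K has dimension 3 with simplices:

  0-simplices (8): [v_0], [v_1], [v_2], [v_3], [v_4], [v_5], [v_6], [v_7]
  1-simplices (15): (15 of them)
  2-simplices (7): [v_0,v_1,v_2], [v_1,v_2,v_4], [v_1,v_2,v_6], [v_1,v_4,v_5], [v_1,v_4,v_6], [v_1,v_4,v_7], [v_2,v_4,v_6]
  3-simplices (1): [v_1,v_2,v_4,v_6]

so the chain groups are C_0 ≅ Z^8, C_1 ≅ Z^15, C_2 ≅ Z^7, C_3 ≅ Z^1.

∂_1: C_1 → C_0 maps an edge to its endpoints' difference, ∂[p,q] = q − p.
The resulting 8×15 matrix has rank 7, and its Smith normal form has invariant factors (1,1,1,1,1,1,1).

The boundary map ∂_2: C_2 → C_1 acts by ∂[p,q,r] = [q,r] − [p,r] + [p,q]. For instance
  ∂[v_0,v_1,v_2] = [v_1,v_2] − [v_0,v_2] + [v_0,v_1],
  ∂[v_1,v_4,v_6] = [v_4,v_6] − [v_1,v_6] + [v_1,v_4].
As a 15×7 matrix over Z this has rank 6, with invariant factors (1,1,1,1,1,1).

The boundary map ∂_3: C_3 → C_2 sends each 3-simplex σ to the alternating sum Σ_i (−1)^i (σ with its i-th vertex removed). For instance
  ∂[v_1,v_2,v_4,v_6] = [v_2,v_4,v_6] − [v_1,v_4,v_6] + [v_1,v_2,v_6] − [v_1,v_2,v_4].
This gives a 7×1 integer matrix of rank 1; reducing to Smith normal form yields diagonal entries (1).

Reading off H_k = ker ∂_k / im ∂_{k+1}:

  H_0: rank C_0 − rank ∂_1 = 8 − 7 = 1, and the invariant factors of ∂_1 are all 1, so H_0 = Z.
  H_1: rank ker ∂_1 − rank ∂_2 = (15 − 7) − 6 = 2, and the invariant factors of ∂_2 are all 1, so H_1 = Z^2.
  H_2: rank ker ∂_2 − rank ∂_3 = (7 − 6) − 1 = 0, and the invariant factors of ∂_3 are all 1, so H_2 = 0.
  H_3: rank ker ∂_3 − rank ∂_4 = (1 − 1) − 0 = 0, and there is no ∂_4, so H_3 = 0.

H_0 = Z,  H_1 = Z^2,  H_2 = 0,  H_3 = 0.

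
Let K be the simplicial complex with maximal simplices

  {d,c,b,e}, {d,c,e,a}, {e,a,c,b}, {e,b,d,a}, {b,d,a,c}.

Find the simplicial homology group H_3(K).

H_3 ≅ Z.

Take the total order a < b < c < d < e on the vertex set. Then K (dimension 3) consists of the simplices:

  0-simplices (5): a, b, c, d, e
  1-simplices (10): ab, ac, ad, ae, bc, bd, be, cd, ce, de
  2-simplices (10): abc, abd, abe, acd, ace, ade, bcd, bce, bde, cde
  3-simplices (5): abcd, abce, abde, acde, bcde

so the chain groups are C_0 ≅ Z^5, C_1 ≅ Z^10, C_2 ≅ Z^10, C_3 ≅ Z^5.

∂_1: C_1 → C_0 maps an edge to its endpoints' difference, ∂[p,q] = q − p.
As a 5×10 matrix over Z this has rank 4, with invariant factors (1,1,1,1).

∂_2: C_2 → C_1 sends each 2-simplex [p,q,r] to [q,r] − [p,r] + [p,q]. For instance
  ∂ade = de − ae + ad,
  ∂abd = bd − ad + ab.
The 10×10 boundary matrix has rank 6 and Smith normal form diag(1,1,1,1,1,1).

∂_3: C_3 → C_2 sends each 3-simplex σ to the alternating sum Σ_i (−1)^i (σ with its i-th vertex removed). For instance
  ∂abde = bde − ade + abe − abd,
  ∂abce = bce − ace + abe − abc.
As a 10×5 matrix over Z this has rank 4, with invariant factors (1,1,1,1).

Reading off H_k = ker ∂_k / im ∂_{k+1}:

  H_3: rank ker ∂_3 − rank ∂_4 = (5 − 4) − 0 = 1, and there is no ∂_4, so H_3 = Z.

(K is a triangulation of the 3-sphere S^3.)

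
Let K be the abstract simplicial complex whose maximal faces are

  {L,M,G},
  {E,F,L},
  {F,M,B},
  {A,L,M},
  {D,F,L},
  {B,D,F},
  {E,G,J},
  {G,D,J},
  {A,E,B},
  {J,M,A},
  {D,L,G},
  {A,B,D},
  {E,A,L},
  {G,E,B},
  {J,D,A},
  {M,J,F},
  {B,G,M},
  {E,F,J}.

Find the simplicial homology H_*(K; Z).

H_0 = Z,  H_1 = Z^2,  H_2 = Z.

Fix the vertex order A < B < D < E < F < G < J < L < M and write every simplex with vertices in increasing order. Then dim K = 2 and the simplices of K are:

  0-simplices (9): A, B, D, E, F, G, J, L, M
  1-simplices (27): AB, AD, AE, AJ, AL, AM, BD, BE, BF, BG, BM, DF, DG, DJ, DL, EF, EG, EJ, EL, FJ, FL, FM, GJ, GL, GM, JM, LM
  2-simplices (18): ABD, ABE, ADJ, AEL, AJM, ALM, BDF, BEG, BFM, BGM, DFL, DGJ, DGL, EFJ, EFL, EGJ, FJM, GLM

so the chain groups are C_0 ≅ Z^9, C_1 ≅ Z^27, C_2 ≅ Z^18.

Boundary ∂_1: C_1 → C_0 is given by ∂[p,q] = [q] − [p]. For instance
  ∂AD = D − A.
The 9×27 boundary matrix has rank 8 and Smith normal form diag(1,1,1,1,1,1,1,1).

∂_2: C_2 → C_1 maps a triangle to the signed sum of its edges. For instance
  ∂GLM = LM − GM + GL,
  ∂DGJ = GJ − DJ + DG.
The resulting 27×18 matrix has rank 17, and its Smith normal form has invariant factors (1,1,1,1,1,1,1,1,1,1,1,1,1,1,1,1,1).

From H_k ≅ ker(∂_k) / im(∂_{k+1}) we obtain:

  H_0: rank C_0 − rank ∂_1 = 9 − 8 = 1, and the invariant factors of ∂_1 are all 1, so H_0 ≅ Z.
  H_1: rank ker ∂_1 − rank ∂_2 = (27 − 8) − 17 = 2, and the invariant factors of ∂_2 are all 1, so H_1 ≅ Z^2.
  H_2: rank ker ∂_2 − rank ∂_3 = (18 − 17) − 0 = 1, and there is no ∂_3, so H_2 ≅ Z.

As a check, the Euler characteristic is 9 − 27 + 18 = 0, which agrees with 1 − 2 + 1 = 0.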